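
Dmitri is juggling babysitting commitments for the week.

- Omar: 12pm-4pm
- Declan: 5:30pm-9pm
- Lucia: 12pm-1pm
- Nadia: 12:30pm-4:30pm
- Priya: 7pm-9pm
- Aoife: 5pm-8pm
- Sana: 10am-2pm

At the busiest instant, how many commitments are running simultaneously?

4

Walk through starts and ends in time order (an end at T is processed before a start at T):
10am start Sana → 1
12pm start Lucia → 2
12pm start Omar → 3
12:30pm start Nadia → 4
1pm end Lucia → 3
2pm end Sana → 2
4pm end Omar → 1
4:30pm end Nadia → 0
5pm start Aoife → 1
5:30pm start Declan → 2
7pm start Priya → 3
8pm end Aoife → 2
9pm end Declan → 1
9pm end Priya → 0
Peak is 4, at 12:30pm (Lucia, Nadia, Omar, Sana).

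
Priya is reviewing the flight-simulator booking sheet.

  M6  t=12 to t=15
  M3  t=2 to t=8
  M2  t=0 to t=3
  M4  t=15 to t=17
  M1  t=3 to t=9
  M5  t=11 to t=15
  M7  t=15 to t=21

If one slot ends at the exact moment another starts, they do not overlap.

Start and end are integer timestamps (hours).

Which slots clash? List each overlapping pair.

Sorted by start: M2, M3, M1, M5, M6, M4, M7.
M3 starts before M2 ends → M2 and M3 overlap.
M1 starts exactly when M2 ends (back-to-back, no overlap), so M2 has no further overlaps.
M1 starts before M3 ends → M3 and M1 overlap.
M5 starts after M3 ends, so M3 has no further overlaps.
M5 starts after M1 ends, so M1 has no further overlaps.
M6 starts before M5 ends → M5 and M6 overlap.
M4 starts exactly when M5 ends (back-to-back, no overlap), so M5 has no further overlaps.
M4 starts exactly when M6 ends (back-to-back, no overlap), so M6 has no further overlaps.
M7 starts before M4 ends → M4 and M7 overlap.

M1 & M3, M2 & M3, M4 & M7, M5 & M6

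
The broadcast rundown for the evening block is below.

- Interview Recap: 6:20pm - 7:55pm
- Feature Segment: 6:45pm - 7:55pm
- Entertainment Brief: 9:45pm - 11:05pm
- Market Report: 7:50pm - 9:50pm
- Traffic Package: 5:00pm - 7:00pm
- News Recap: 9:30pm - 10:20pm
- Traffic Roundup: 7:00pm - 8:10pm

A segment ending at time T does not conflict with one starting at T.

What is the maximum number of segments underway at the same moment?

Walk through starts and ends in time order (an end at T is processed before a start at T):
5:00pm start Traffic Package → 1
6:20pm start Interview Recap → 2
6:45pm start Feature Segment → 3
7:00pm end Traffic Package → 2
7:00pm start Traffic Roundup → 3
7:50pm start Market Report → 4
7:55pm end Feature Segment → 3
7:55pm end Interview Recap → 2
8:10pm end Traffic Roundup → 1
9:30pm start News Recap → 2
9:45pm start Entertainment Brief → 3
9:50pm end Market Report → 2
10:20pm end News Recap → 1
11:05pm end Entertainment Brief → 0
Peak is 4, at 7:50pm (Feature Segment, Interview Recap, Market Report, Traffic Roundup).

4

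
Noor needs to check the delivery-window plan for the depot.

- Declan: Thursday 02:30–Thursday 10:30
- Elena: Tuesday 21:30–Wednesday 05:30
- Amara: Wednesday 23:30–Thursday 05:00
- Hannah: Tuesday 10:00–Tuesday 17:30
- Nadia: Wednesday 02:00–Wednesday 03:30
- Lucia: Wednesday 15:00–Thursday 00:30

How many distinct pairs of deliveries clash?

3

Sorted by start: Hannah, Elena, Nadia, Lucia, Amara, Declan.
Elena starts after Hannah ends; Hannah is clear from here.
Nadia starts before Elena ends → Elena and Nadia overlap.
Lucia starts after Elena ends; Elena is clear from here.
Lucia starts after Nadia ends; Nadia is clear from here.
Amara starts before Lucia ends → Lucia and Amara overlap.
Declan starts after Lucia ends.
Declan starts before Amara ends → Amara and Declan overlap.
Overlapping pairs: Amara & Declan, Amara & Lucia, Elena & Nadia — 3 in total.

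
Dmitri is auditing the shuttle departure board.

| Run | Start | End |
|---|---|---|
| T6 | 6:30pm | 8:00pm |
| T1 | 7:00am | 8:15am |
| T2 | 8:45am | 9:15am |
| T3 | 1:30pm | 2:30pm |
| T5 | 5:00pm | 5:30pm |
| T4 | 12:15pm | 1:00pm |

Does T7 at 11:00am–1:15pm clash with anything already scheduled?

Yes — it overlaps T4

T1: ends 8:15am at or before T7 starts 11:00am → clear.
T2: ends 9:15am at or before T7 starts 11:00am → clear.
T4: starts 12:15pm before T7 ends 1:15pm, and ends 1:00pm after T7 starts 11:00am → overlap.
T3: starts 1:30pm at or after T7 ends 1:15pm → clear.
T5: starts 5:00pm at or after T7 ends 1:15pm → clear.
T6: starts 6:30pm at or after T7 ends 1:15pm → clear.
T7 overlaps T4.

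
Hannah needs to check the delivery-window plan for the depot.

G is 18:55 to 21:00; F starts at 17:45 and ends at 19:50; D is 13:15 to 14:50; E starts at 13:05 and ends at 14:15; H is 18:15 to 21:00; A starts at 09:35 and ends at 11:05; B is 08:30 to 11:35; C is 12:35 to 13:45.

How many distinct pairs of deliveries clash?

7

Sorted by start: B, A, C, E, D, F, H, G.
A starts before B ends → B and A overlap.
C starts after B ends — done with B.
C starts after A ends — done with A.
E starts before C ends → C and E overlap.
D starts before C ends → C and D overlap.
F starts after C ends — done with C.
D starts before E ends → E and D overlap.
F starts after E ends — done with E.
F starts after D ends — done with D.
H starts before F ends → F and H overlap.
G starts before F ends → F and G overlap.
G starts before H ends → H and G overlap.
Overlapping pairs: A & B, C & D, C & E, D & E, F & G, F & H, G & H — 7 in total.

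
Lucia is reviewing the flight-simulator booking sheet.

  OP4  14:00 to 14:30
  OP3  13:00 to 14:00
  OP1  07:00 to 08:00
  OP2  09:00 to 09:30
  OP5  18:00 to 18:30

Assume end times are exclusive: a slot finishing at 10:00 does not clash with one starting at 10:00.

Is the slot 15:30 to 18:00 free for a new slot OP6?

Yes — the slot is free

OP1: ends 08:00 at or before OP6 starts 15:30 → clear.
OP2: ends 09:30 at or before OP6 starts 15:30 → clear.
OP3: ends 14:00 at or before OP6 starts 15:30 → clear.
OP4: ends 14:30 at or before OP6 starts 15:30 → clear.
OP5: starts 18:00 at or after OP6 ends 18:00 → clear.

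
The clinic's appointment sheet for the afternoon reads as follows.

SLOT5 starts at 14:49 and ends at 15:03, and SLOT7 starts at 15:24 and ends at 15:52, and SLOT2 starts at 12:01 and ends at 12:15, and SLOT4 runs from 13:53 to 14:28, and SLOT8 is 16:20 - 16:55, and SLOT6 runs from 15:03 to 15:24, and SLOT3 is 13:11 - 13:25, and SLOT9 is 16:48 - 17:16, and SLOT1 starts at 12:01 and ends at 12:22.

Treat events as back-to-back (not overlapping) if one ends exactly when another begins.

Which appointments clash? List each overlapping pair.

Sorted by start: SLOT1, SLOT2, SLOT3, SLOT4, SLOT5, SLOT6, SLOT7, SLOT8, SLOT9.
SLOT2 starts before SLOT1 ends → SLOT1 and SLOT2 overlap.
SLOT3 starts after SLOT1 ends, so SLOT1 has no further overlaps.
SLOT3 starts after SLOT2 ends, so SLOT2 has no further overlaps.
SLOT4 starts after SLOT3 ends, so SLOT3 has no further overlaps.
SLOT5 starts after SLOT4 ends, so SLOT4 has no further overlaps.
SLOT6 starts exactly when SLOT5 ends (back-to-back, no overlap), so SLOT5 has no further overlaps.
SLOT7 starts exactly when SLOT6 ends (back-to-back, no overlap), so SLOT6 has no further overlaps.
SLOT8 starts after SLOT7 ends, so SLOT7 has no further overlaps.
SLOT9 starts before SLOT8 ends → SLOT8 and SLOT9 overlap.

SLOT1 & SLOT2, SLOT8 & SLOT9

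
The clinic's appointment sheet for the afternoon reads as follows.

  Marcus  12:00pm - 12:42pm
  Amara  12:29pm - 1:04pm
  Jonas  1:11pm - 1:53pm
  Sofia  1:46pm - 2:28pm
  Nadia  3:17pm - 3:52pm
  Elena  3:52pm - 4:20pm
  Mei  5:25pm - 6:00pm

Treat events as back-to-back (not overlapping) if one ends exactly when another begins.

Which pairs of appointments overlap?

Sorted by start: Marcus, Amara, Jonas, Sofia, Nadia, Elena, Mei.
Amara starts before Marcus ends → Marcus and Amara overlap.
Jonas starts after Marcus ends, so Marcus has no further overlaps.
Jonas starts after Amara ends, so Amara has no further overlaps.
Sofia starts before Jonas ends → Jonas and Sofia overlap.
Nadia starts after Jonas ends, so Jonas has no further overlaps.
Nadia starts after Sofia ends, so Sofia has no further overlaps.
Elena starts exactly when Nadia ends (back-to-back, no overlap), so Nadia has no further overlaps.
Mei starts after Elena ends.

Amara & Marcus, Jonas & Sofia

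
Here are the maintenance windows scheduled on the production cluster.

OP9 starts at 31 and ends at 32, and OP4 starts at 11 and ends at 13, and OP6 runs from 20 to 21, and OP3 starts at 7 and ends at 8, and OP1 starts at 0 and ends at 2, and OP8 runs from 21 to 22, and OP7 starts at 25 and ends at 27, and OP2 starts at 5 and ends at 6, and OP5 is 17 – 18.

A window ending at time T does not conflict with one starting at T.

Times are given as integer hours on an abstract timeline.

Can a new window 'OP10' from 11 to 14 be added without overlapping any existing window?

OP1: ends 2 at or before OP10 starts 11 → clear.
OP2: ends 6 at or before OP10 starts 11 → clear.
OP3: ends 8 at or before OP10 starts 11 → clear.
OP4: starts 11 before OP10 ends 14, and ends 13 after OP10 starts 11 → overlap.
OP5: starts 17 at or after OP10 ends 14 → clear.
OP6: starts 20 at or after OP10 ends 14 → clear.
OP8: starts 21 at or after OP10 ends 14 → clear.
OP7: starts 25 at or after OP10 ends 14 → clear.
OP9: starts 31 at or after OP10 ends 14 → clear.
OP10 overlaps OP4.

No — it overlaps OP4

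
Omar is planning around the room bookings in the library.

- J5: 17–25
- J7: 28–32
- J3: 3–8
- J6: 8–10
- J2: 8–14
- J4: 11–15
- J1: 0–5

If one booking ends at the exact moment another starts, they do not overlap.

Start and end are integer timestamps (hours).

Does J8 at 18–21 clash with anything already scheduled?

Yes — it overlaps J5

J1: ends 5 at or before J8 starts 18 → clear.
J3: ends 8 at or before J8 starts 18 → clear.
J2: ends 14 at or before J8 starts 18 → clear.
J6: ends 10 at or before J8 starts 18 → clear.
J4: ends 15 at or before J8 starts 18 → clear.
J5: starts 17 before J8 ends 21, and ends 25 after J8 starts 18 → overlap.
J7: starts 28 at or after J8 ends 21 → clear.
J8 overlaps J5.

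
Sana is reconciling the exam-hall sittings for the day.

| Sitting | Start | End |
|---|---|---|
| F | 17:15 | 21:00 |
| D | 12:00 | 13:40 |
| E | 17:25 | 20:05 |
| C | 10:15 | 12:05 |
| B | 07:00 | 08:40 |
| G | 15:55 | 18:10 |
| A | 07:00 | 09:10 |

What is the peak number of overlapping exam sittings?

Sort all start/end points and keep a running count:
07:00 start A → 1
07:00 start B → 2
08:40 end B → 1
09:10 end A → 0
10:15 start C → 1
12:00 start D → 2
12:05 end C → 1
13:40 end D → 0
15:55 start G → 1
17:15 start F → 2
17:25 start E → 3
18:10 end G → 2
20:05 end E → 1
21:00 end F → 0
Peak is 3, at 17:25 (E, F, G).

3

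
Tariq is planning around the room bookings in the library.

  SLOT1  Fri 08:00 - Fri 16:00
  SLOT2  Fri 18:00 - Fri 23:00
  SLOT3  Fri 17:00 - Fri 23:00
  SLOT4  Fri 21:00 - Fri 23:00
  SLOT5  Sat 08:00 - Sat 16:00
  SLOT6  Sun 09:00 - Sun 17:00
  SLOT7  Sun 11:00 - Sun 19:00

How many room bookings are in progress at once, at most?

3

Walk through starts and ends in time order (an end at T is processed before a start at T):
Fri 08:00 start SLOT1 → 1
Fri 16:00 end SLOT1 → 0
Fri 17:00 start SLOT3 → 1
Fri 18:00 start SLOT2 → 2
Fri 21:00 start SLOT4 → 3
Fri 23:00 end SLOT2 → 2
Fri 23:00 end SLOT3 → 1
Fri 23:00 end SLOT4 → 0
Sat 08:00 start SLOT5 → 1
Sat 16:00 end SLOT5 → 0
Sun 09:00 start SLOT6 → 1
Sun 11:00 start SLOT7 → 2
Sun 17:00 end SLOT6 → 1
Sun 19:00 end SLOT7 → 0
Peak is 3, at Fri 21:00 (SLOT2, SLOT3, SLOT4).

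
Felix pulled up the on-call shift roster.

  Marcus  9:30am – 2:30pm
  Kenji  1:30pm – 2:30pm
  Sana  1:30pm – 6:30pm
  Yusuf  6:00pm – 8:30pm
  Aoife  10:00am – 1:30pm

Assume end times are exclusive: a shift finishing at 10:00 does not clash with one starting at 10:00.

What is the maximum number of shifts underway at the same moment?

Sweep the timeline, counting +1 at each start and −1 at each end (ends before starts at a tie):
9:30am start Marcus → 1
10:00am start Aoife → 2
1:30pm end Aoife → 1
1:30pm start Kenji → 2
1:30pm start Sana → 3
2:30pm end Kenji → 2
2:30pm end Marcus → 1
6:00pm start Yusuf → 2
6:30pm end Sana → 1
8:30pm end Yusuf → 0
Peak is 3, at 1:30pm (Kenji, Marcus, Sana).

3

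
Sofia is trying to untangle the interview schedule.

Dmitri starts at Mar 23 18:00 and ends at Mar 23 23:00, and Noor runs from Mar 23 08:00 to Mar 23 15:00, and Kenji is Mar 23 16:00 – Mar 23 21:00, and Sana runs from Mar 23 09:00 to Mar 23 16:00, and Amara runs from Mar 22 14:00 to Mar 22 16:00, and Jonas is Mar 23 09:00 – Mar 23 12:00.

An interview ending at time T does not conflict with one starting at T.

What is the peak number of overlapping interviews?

3

Sort all start/end points and keep a running count:
Mar 22 14:00 start Amara → 1
Mar 22 16:00 end Amara → 0
Mar 23 08:00 start Noor → 1
Mar 23 09:00 start Jonas → 2
Mar 23 09:00 start Sana → 3
Mar 23 12:00 end Jonas → 2
Mar 23 15:00 end Noor → 1
Mar 23 16:00 end Sana → 0
Mar 23 16:00 start Kenji → 1
Mar 23 18:00 start Dmitri → 2
Mar 23 21:00 end Kenji → 1
Mar 23 23:00 end Dmitri → 0
Peak is 3, at Mar 23 09:00 (Jonas, Noor, Sana).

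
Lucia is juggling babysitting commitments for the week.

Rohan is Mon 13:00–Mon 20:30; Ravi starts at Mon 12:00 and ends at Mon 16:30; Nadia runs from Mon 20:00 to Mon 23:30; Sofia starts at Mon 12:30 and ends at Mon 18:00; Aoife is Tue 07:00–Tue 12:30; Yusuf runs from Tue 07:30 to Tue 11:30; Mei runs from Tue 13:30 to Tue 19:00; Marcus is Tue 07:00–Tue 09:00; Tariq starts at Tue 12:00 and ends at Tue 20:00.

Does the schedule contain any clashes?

Yes

Sorted by start: Ravi, Sofia, Rohan, Nadia, Aoife, Marcus, Yusuf, Tariq, Mei.
Sofia starts before Ravi ends → Ravi and Sofia overlap.
That's a conflict, so the schedule is not conflict-free.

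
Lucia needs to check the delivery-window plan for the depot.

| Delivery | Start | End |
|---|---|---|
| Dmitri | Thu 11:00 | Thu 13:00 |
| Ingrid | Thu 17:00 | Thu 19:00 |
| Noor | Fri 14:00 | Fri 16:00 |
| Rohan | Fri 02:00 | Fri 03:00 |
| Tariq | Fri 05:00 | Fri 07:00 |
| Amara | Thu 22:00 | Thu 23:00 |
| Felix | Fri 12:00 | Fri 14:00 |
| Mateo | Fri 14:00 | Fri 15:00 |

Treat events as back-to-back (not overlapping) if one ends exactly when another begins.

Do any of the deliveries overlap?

Yes

Sorted by start: Dmitri, Ingrid, Amara, Rohan, Tariq, Felix, Noor, Mateo.
Ingrid starts after Dmitri ends — done with Dmitri.
Amara starts after Ingrid ends — done with Ingrid.
Rohan starts after Amara ends — done with Amara.
Tariq starts after Rohan ends — done with Rohan.
Felix starts after Tariq ends — done with Tariq.
Noor starts exactly when Felix ends (back-to-back, no overlap) — done with Felix.
Mateo starts before Noor ends → Noor and Mateo overlap.
That's a conflict, so the schedule is not conflict-free.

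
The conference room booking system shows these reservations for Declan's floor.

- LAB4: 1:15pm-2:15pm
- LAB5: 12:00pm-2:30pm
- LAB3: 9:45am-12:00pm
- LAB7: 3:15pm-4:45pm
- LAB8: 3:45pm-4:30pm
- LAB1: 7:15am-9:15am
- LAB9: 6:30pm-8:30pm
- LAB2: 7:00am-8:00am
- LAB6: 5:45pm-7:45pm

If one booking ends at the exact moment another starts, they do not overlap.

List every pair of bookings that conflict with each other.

LAB1 & LAB2, LAB4 & LAB5, LAB6 & LAB9, LAB7 & LAB8

Sorted by start: LAB2, LAB1, LAB3, LAB5, LAB4, LAB7, LAB8, LAB6, LAB9.
LAB1 starts before LAB2 ends → LAB2 and LAB1 overlap.
LAB3 starts after LAB2 ends, so nothing later overlaps LAB2 either.
LAB3 starts after LAB1 ends, so nothing later overlaps LAB1 either.
LAB5 starts exactly when LAB3 ends (back-to-back, no overlap), so nothing later overlaps LAB3 either.
LAB4 starts before LAB5 ends → LAB5 and LAB4 overlap.
LAB7 starts after LAB5 ends, so nothing later overlaps LAB5 either.
LAB7 starts after LAB4 ends, so nothing later overlaps LAB4 either.
LAB8 starts before LAB7 ends → LAB7 and LAB8 overlap.
LAB6 starts after LAB7 ends, so nothing later overlaps LAB7 either.
LAB6 starts after LAB8 ends, so nothing later overlaps LAB8 either.
LAB9 starts before LAB6 ends → LAB6 and LAB9 overlap.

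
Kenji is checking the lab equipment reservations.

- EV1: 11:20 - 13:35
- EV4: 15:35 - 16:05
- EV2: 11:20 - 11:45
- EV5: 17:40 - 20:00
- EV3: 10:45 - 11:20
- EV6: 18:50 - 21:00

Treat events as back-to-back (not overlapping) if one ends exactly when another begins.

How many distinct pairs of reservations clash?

2

Two intervals overlap when each starts before the other ends.
Sorted by start: EV3, EV1, EV2, EV4, EV5, EV6.
EV1 starts exactly when EV3 ends (back-to-back, no overlap), so EV3 has no further overlaps.
EV2 starts before EV1 ends → EV1 and EV2 overlap.
EV4 starts after EV1 ends, so EV1 has no further overlaps.
EV4 starts after EV2 ends, so EV2 has no further overlaps.
EV5 starts after EV4 ends, so EV4 has no further overlaps.
EV6 starts before EV5 ends → EV5 and EV6 overlap.
Overlapping pairs: EV1 & EV2, EV5 & EV6 — 2 in total.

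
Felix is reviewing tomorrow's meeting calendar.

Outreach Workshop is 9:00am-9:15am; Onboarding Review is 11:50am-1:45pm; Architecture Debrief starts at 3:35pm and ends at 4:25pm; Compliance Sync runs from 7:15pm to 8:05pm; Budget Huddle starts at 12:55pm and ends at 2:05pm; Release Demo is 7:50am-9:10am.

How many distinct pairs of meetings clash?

2

Sorted by start: Release Demo, Outreach Workshop, Onboarding Review, Budget Huddle, Architecture Debrief, Compliance Sync.
Outreach Workshop starts before Release Demo ends → Release Demo and Outreach Workshop overlap.
Onboarding Review starts after Release Demo ends, so nothing later overlaps Release Demo either.
Onboarding Review starts after Outreach Workshop ends, so nothing later overlaps Outreach Workshop either.
Budget Huddle starts before Onboarding Review ends → Onboarding Review and Budget Huddle overlap.
Architecture Debrief starts after Onboarding Review ends, so nothing later overlaps Onboarding Review either.
Architecture Debrief starts after Budget Huddle ends, so nothing later overlaps Budget Huddle either.
Compliance Sync starts after Architecture Debrief ends.
Overlapping pairs: Budget Huddle & Onboarding Review, Outreach Workshop & Release Demo — 2 in total.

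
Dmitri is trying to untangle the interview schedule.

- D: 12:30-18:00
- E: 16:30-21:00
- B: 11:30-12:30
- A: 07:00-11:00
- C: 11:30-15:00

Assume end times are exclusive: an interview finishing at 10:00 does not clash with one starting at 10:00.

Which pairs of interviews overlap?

B & C, C & D, D & E

Sorted by start: A, B, C, D, E.
B starts after A ends; A is clear from here.
C starts before B ends → B and C overlap.
D starts exactly when B ends (back-to-back, no overlap); B is clear from here.
D starts before C ends → C and D overlap.
E starts after C ends.
E starts before D ends → D and E overlap.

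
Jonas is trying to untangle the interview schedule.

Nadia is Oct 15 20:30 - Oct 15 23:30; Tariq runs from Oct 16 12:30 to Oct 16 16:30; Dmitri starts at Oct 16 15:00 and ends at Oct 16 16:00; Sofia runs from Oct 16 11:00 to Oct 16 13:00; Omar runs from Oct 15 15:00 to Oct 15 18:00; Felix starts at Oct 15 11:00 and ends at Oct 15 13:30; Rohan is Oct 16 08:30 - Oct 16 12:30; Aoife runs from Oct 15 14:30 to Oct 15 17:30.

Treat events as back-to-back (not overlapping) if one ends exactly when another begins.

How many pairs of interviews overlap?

Check each pair: they overlap iff neither finishes before the other starts.
Sorted by start: Felix, Aoife, Omar, Nadia, Rohan, Sofia, Tariq, Dmitri.
Aoife starts after Felix ends, so nothing later overlaps Felix either.
Omar starts before Aoife ends → Aoife and Omar overlap.
Nadia starts after Aoife ends, so nothing later overlaps Aoife either.
Nadia starts after Omar ends, so nothing later overlaps Omar either.
Rohan starts after Nadia ends, so nothing later overlaps Nadia either.
Sofia starts before Rohan ends → Rohan and Sofia overlap.
Tariq starts exactly when Rohan ends (back-to-back, no overlap), so nothing later overlaps Rohan either.
Tariq starts before Sofia ends → Sofia and Tariq overlap.
Dmitri starts after Sofia ends.
Dmitri starts before Tariq ends → Tariq and Dmitri overlap.
Overlapping pairs: Aoife & Omar, Dmitri & Tariq, Rohan & Sofia, Sofia & Tariq — 4 in total.

4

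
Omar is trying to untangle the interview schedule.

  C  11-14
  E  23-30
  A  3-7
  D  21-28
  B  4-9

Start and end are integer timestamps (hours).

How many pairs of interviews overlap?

2

Sorted by start: A, B, C, D, E.
B starts before A ends → A and B overlap.
C starts after A ends, so A has no further overlaps.
C starts after B ends, so B has no further overlaps.
D starts after C ends, so C has no further overlaps.
E starts before D ends → D and E overlap.
Overlapping pairs: A & B, D & E — 2 in total.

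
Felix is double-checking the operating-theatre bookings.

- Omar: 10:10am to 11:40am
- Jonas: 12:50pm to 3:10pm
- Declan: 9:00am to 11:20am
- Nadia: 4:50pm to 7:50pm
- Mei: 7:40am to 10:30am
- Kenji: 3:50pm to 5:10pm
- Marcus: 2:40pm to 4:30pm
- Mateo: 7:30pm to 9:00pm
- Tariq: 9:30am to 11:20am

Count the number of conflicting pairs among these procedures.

Two intervals overlap when each starts before the other ends.
Sorted by start: Mei, Declan, Tariq, Omar, Jonas, Marcus, Kenji, Nadia, Mateo.
Declan starts before Mei ends → Mei and Declan overlap.
Tariq starts before Mei ends → Mei and Tariq overlap.
Omar starts before Mei ends → Mei and Omar overlap.
Jonas starts after Mei ends — done with Mei.
Tariq starts before Declan ends → Declan and Tariq overlap.
Omar starts before Declan ends → Declan and Omar overlap.
Jonas starts after Declan ends — done with Declan.
Omar starts before Tariq ends → Tariq and Omar overlap.
Jonas starts after Tariq ends — done with Tariq.
Jonas starts after Omar ends — done with Omar.
Marcus starts before Jonas ends → Jonas and Marcus overlap.
Kenji starts after Jonas ends — done with Jonas.
Kenji starts before Marcus ends → Marcus and Kenji overlap.
Nadia starts after Marcus ends — done with Marcus.
Nadia starts before Kenji ends → Kenji and Nadia overlap.
Mateo starts after Kenji ends.
Mateo starts before Nadia ends → Nadia and Mateo overlap.
Overlapping pairs: Declan & Mei, Declan & Omar, Declan & Tariq, Jonas & Marcus, Kenji & Marcus, Kenji & Nadia, Mateo & Nadia, Mei & Omar, Mei & Tariq, Omar & Tariq — 10 in total.

10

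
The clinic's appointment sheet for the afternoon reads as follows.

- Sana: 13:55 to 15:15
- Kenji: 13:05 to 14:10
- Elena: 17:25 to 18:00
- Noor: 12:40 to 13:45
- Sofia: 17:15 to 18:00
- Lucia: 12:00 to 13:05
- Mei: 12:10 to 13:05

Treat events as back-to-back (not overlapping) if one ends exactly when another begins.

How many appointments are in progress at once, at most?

3

Sweep the timeline, counting +1 at each start and −1 at each end (ends before starts at a tie):
12:00 start Lucia → 1
12:10 start Mei → 2
12:40 start Noor → 3
13:05 end Lucia → 2
13:05 end Mei → 1
13:05 start Kenji → 2
13:45 end Noor → 1
13:55 start Sana → 2
14:10 end Kenji → 1
15:15 end Sana → 0
17:15 start Sofia → 1
17:25 start Elena → 2
18:00 end Elena → 1
18:00 end Sofia → 0
Peak is 3, at 12:40 (Lucia, Mei, Noor).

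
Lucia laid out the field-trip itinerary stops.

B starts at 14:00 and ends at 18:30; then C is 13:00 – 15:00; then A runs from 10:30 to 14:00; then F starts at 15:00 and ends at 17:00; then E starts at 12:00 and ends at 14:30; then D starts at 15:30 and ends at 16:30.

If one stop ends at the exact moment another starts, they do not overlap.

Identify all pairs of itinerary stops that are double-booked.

Two intervals overlap when each starts before the other ends.
Sorted by start: A, E, C, B, F, D.
E starts before A ends → A and E overlap.
C starts before A ends → A and C overlap.
B starts exactly when A ends (back-to-back, no overlap), so nothing later overlaps A either.
C starts before E ends → E and C overlap.
B starts before E ends → E and B overlap.
F starts after E ends, so nothing later overlaps E either.
B starts before C ends → C and B overlap.
F starts exactly when C ends (back-to-back, no overlap), so nothing later overlaps C either.
F starts before B ends → B and F overlap.
D starts before B ends → B and D overlap.
D starts before F ends → F and D overlap.

A & C, A & E, B & C, B & D, B & E, B & F, C & E, D & F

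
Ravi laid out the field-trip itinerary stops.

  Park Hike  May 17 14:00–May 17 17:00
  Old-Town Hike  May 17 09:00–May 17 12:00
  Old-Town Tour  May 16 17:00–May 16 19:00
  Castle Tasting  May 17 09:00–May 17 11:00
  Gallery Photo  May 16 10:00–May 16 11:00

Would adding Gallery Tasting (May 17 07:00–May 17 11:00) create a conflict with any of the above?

Gallery Photo: ends May 16 11:00 at or before Gallery Tasting starts May 17 07:00 → clear.
Old-Town Tour: ends May 16 19:00 at or before Gallery Tasting starts May 17 07:00 → clear.
Old-Town Hike: starts May 17 09:00 before Gallery Tasting ends May 17 11:00, and ends May 17 12:00 after Gallery Tasting starts May 17 07:00 → overlap.
Castle Tasting: starts May 17 09:00 before Gallery Tasting ends May 17 11:00, and ends May 17 11:00 after Gallery Tasting starts May 17 07:00 → overlap.
Park Hike: starts May 17 14:00 at or after Gallery Tasting ends May 17 11:00 → clear.
Gallery Tasting overlaps Old-Town Hike, Castle Tasting.

Yes — it overlaps Castle Tasting, Old-Town Hike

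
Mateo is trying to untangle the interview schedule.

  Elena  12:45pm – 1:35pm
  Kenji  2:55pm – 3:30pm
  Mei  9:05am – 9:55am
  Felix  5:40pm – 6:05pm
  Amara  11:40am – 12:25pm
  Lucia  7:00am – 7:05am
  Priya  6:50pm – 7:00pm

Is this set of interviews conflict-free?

Sorted by start: Lucia, Mei, Amara, Elena, Kenji, Felix, Priya.
Mei starts after Lucia ends, so nothing later overlaps Lucia either.
Amara starts after Mei ends, so nothing later overlaps Mei either.
Elena starts after Amara ends, so nothing later overlaps Amara either.
Kenji starts after Elena ends, so nothing later overlaps Elena either.
Felix starts after Kenji ends, so nothing later overlaps Kenji either.
Priya starts after Felix ends.
Every pair is clear; the schedule has no overlaps.

Yes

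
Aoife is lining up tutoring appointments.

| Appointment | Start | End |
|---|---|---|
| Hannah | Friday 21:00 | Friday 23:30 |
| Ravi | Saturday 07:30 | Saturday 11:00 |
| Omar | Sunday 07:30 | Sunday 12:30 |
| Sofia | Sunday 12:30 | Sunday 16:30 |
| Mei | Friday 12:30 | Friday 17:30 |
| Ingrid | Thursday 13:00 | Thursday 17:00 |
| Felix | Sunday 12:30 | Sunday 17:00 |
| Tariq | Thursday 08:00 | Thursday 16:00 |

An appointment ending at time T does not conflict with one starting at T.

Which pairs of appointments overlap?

Felix & Sofia, Ingrid & Tariq

Two intervals overlap when each starts before the other ends.
Sorted by start: Tariq, Ingrid, Mei, Hannah, Ravi, Omar, Felix, Sofia.
Ingrid starts before Tariq ends → Tariq and Ingrid overlap.
Mei starts after Tariq ends; Tariq is clear from here.
Mei starts after Ingrid ends; Ingrid is clear from here.
Hannah starts after Mei ends; Mei is clear from here.
Ravi starts after Hannah ends; Hannah is clear from here.
Omar starts after Ravi ends; Ravi is clear from here.
Felix starts exactly when Omar ends (back-to-back, no overlap); Omar is clear from here.
Sofia starts before Felix ends → Felix and Sofia overlap.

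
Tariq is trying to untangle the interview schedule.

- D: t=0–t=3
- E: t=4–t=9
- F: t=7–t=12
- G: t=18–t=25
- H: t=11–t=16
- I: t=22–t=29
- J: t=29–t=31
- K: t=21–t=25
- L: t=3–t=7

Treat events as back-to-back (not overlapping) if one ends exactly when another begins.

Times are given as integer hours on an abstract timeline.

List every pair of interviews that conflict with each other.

E & F, E & L, F & H, G & I, G & K, I & K

Sorted by start: D, L, E, F, H, G, K, I, J.
L starts exactly when D ends (back-to-back, no overlap) — done with D.
E starts before L ends → L and E overlap.
F starts exactly when L ends (back-to-back, no overlap) — done with L.
F starts before E ends → E and F overlap.
H starts after E ends — done with E.
H starts before F ends → F and H overlap.
G starts after F ends — done with F.
G starts after H ends — done with H.
K starts before G ends → G and K overlap.
I starts before G ends → G and I overlap.
J starts after G ends.
I starts before K ends → K and I overlap.
J starts after K ends.
J starts exactly when I ends (back-to-back, no overlap).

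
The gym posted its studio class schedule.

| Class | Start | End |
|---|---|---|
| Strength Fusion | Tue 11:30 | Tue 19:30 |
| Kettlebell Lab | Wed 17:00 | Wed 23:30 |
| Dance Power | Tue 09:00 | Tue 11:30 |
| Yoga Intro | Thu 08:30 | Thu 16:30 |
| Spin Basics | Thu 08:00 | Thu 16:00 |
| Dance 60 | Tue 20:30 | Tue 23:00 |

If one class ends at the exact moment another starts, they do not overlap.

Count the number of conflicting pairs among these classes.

Sorted by start: Dance Power, Strength Fusion, Dance 60, Kettlebell Lab, Spin Basics, Yoga Intro.
Strength Fusion starts exactly when Dance Power ends (back-to-back, no overlap); Dance Power is clear from here.
Dance 60 starts after Strength Fusion ends; Strength Fusion is clear from here.
Kettlebell Lab starts after Dance 60 ends; Dance 60 is clear from here.
Spin Basics starts after Kettlebell Lab ends; Kettlebell Lab is clear from here.
Yoga Intro starts before Spin Basics ends → Spin Basics and Yoga Intro overlap.
Overlapping pairs: Spin Basics & Yoga Intro — 1 in total.

1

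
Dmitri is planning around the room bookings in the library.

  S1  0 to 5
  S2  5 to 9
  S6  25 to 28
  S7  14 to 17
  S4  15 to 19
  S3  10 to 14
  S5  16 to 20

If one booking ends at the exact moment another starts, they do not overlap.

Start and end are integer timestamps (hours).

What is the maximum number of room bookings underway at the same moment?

3

Walk through starts and ends in time order (an end at T is processed before a start at T):
0 start S1 → 1
5 end S1 → 0
5 start S2 → 1
9 end S2 → 0
10 start S3 → 1
14 end S3 → 0
14 start S7 → 1
15 start S4 → 2
16 start S5 → 3
17 end S7 → 2
19 end S4 → 1
20 end S5 → 0
25 start S6 → 1
28 end S6 → 0
Peak is 3, at 16 (S4, S5, S7).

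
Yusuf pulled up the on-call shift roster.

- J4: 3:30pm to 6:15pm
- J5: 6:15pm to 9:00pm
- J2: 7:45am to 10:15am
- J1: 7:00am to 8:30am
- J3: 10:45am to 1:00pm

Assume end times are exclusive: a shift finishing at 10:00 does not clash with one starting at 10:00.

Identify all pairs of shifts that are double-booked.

J1 & J2

Sorted by start: J1, J2, J3, J4, J5.
J2 starts before J1 ends → J1 and J2 overlap.
J3 starts after J1 ends — done with J1.
J3 starts after J2 ends — done with J2.
J4 starts after J3 ends — done with J3.
J5 starts exactly when J4 ends (back-to-back, no overlap).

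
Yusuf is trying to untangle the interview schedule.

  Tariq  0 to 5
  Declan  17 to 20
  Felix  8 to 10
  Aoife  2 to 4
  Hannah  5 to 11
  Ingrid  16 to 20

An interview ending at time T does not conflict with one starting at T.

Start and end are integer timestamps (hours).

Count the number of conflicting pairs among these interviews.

Sorted by start: Tariq, Aoife, Hannah, Felix, Ingrid, Declan.
Aoife starts before Tariq ends → Tariq and Aoife overlap.
Hannah starts exactly when Tariq ends (back-to-back, no overlap), so Tariq has no further overlaps.
Hannah starts after Aoife ends, so Aoife has no further overlaps.
Felix starts before Hannah ends → Hannah and Felix overlap.
Ingrid starts after Hannah ends, so Hannah has no further overlaps.
Ingrid starts after Felix ends, so Felix has no further overlaps.
Declan starts before Ingrid ends → Ingrid and Declan overlap.
Overlapping pairs: Aoife & Tariq, Declan & Ingrid, Felix & Hannah — 3 in total.

3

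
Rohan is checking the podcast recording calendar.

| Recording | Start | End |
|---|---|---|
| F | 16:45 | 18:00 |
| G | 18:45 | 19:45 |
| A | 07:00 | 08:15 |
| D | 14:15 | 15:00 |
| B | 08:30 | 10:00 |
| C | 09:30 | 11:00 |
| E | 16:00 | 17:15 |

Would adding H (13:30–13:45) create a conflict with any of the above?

A: ends 08:15 at or before H starts 13:30 → clear.
B: ends 10:00 at or before H starts 13:30 → clear.
C: ends 11:00 at or before H starts 13:30 → clear.
D: starts 14:15 at or after H ends 13:45 → clear.
E: starts 16:00 at or after H ends 13:45 → clear.
F: starts 16:45 at or after H ends 13:45 → clear.
G: starts 18:45 at or after H ends 13:45 → clear.

No — it doesn't clash with anything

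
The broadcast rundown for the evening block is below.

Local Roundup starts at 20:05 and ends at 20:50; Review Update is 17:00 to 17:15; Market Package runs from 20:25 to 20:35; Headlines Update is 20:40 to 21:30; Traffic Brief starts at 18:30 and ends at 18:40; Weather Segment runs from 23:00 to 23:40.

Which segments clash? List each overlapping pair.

Two intervals overlap when each starts before the other ends.
Sorted by start: Review Update, Traffic Brief, Local Roundup, Market Package, Headlines Update, Weather Segment.
Traffic Brief starts after Review Update ends, so Review Update has no further overlaps.
Local Roundup starts after Traffic Brief ends, so Traffic Brief has no further overlaps.
Market Package starts before Local Roundup ends → Local Roundup and Market Package overlap.
Headlines Update starts before Local Roundup ends → Local Roundup and Headlines Update overlap.
Weather Segment starts after Local Roundup ends.
Headlines Update starts after Market Package ends, so Market Package has no further overlaps.
Weather Segment starts after Headlines Update ends.

Headlines Update & Local Roundup, Local Roundup & Market Package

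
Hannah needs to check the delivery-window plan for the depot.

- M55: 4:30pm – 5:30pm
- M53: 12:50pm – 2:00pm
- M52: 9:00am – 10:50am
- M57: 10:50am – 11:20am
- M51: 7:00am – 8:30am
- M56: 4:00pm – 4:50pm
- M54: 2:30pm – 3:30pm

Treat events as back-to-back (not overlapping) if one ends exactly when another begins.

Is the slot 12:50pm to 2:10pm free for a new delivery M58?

No — it overlaps M53

M51: ends 8:30am at or before M58 starts 12:50pm → clear.
M52: ends 10:50am at or before M58 starts 12:50pm → clear.
M57: ends 11:20am at or before M58 starts 12:50pm → clear.
M53: starts 12:50pm before M58 ends 2:10pm, and ends 2:00pm after M58 starts 12:50pm → overlap.
M54: starts 2:30pm at or after M58 ends 2:10pm → clear.
M56: starts 4:00pm at or after M58 ends 2:10pm → clear.
M55: starts 4:30pm at or after M58 ends 2:10pm → clear.
M58 overlaps M53.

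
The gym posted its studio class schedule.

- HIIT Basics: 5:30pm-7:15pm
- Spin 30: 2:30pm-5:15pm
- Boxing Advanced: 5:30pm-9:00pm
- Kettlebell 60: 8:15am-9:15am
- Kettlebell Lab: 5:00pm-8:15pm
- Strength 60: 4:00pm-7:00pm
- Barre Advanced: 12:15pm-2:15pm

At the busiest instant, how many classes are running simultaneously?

4

Walk through starts and ends in time order (an end at T is processed before a start at T):
8:15am start Kettlebell 60 → 1
9:15am end Kettlebell 60 → 0
12:15pm start Barre Advanced → 1
2:15pm end Barre Advanced → 0
2:30pm start Spin 30 → 1
4:00pm start Strength 60 → 2
5:00pm start Kettlebell Lab → 3
5:15pm end Spin 30 → 2
5:30pm start Boxing Advanced → 3
5:30pm start HIIT Basics → 4
7:00pm end Strength 60 → 3
7:15pm end HIIT Basics → 2
8:15pm end Kettlebell Lab → 1
9:00pm end Boxing Advanced → 0
Peak is 4, at 5:30pm (Boxing Advanced, HIIT Basics, Kettlebell Lab, Strength 60).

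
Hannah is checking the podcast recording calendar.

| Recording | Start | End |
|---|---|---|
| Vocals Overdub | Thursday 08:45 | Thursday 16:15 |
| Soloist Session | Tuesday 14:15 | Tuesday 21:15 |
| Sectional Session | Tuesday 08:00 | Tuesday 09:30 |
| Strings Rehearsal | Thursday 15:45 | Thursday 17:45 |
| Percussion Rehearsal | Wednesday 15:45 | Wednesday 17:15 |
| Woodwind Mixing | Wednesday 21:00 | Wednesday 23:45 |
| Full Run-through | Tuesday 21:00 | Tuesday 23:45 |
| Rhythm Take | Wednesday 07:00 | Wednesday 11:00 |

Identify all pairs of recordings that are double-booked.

Full Run-through & Soloist Session, Strings Rehearsal & Vocals Overdub

Two intervals overlap when each starts before the other ends.
Sorted by start: Sectional Session, Soloist Session, Full Run-through, Rhythm Take, Percussion Rehearsal, Woodwind Mixing, Vocals Overdub, Strings Rehearsal.
Soloist Session starts after Sectional Session ends — done with Sectional Session.
Full Run-through starts before Soloist Session ends → Soloist Session and Full Run-through overlap.
Rhythm Take starts after Soloist Session ends — done with Soloist Session.
Rhythm Take starts after Full Run-through ends — done with Full Run-through.
Percussion Rehearsal starts after Rhythm Take ends — done with Rhythm Take.
Woodwind Mixing starts after Percussion Rehearsal ends — done with Percussion Rehearsal.
Vocals Overdub starts after Woodwind Mixing ends — done with Woodwind Mixing.
Strings Rehearsal starts before Vocals Overdub ends → Vocals Overdub and Strings Rehearsal overlap.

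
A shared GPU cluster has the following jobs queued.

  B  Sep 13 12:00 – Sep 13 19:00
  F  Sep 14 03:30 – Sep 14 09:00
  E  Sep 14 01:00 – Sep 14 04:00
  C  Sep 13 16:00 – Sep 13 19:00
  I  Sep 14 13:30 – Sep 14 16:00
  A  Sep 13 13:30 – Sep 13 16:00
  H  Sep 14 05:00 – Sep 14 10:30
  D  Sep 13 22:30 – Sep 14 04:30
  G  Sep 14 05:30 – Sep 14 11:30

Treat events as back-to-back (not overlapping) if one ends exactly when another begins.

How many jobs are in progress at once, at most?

Sweep the timeline, counting +1 at each start and −1 at each end (ends before starts at a tie):
Sep 13 12:00 start B → 1
Sep 13 13:30 start A → 2
Sep 13 16:00 end A → 1
Sep 13 16:00 start C → 2
Sep 13 19:00 end B → 1
Sep 13 19:00 end C → 0
Sep 13 22:30 start D → 1
Sep 14 01:00 start E → 2
Sep 14 03:30 start F → 3
Sep 14 04:00 end E → 2
Sep 14 04:30 end D → 1
Sep 14 05:00 start H → 2
Sep 14 05:30 start G → 3
Sep 14 09:00 end F → 2
Sep 14 10:30 end H → 1
Sep 14 11:30 end G → 0
Sep 14 13:30 start I → 1
Sep 14 16:00 end I → 0
Peak is 3, at Sep 14 03:30 (D, E, F).

3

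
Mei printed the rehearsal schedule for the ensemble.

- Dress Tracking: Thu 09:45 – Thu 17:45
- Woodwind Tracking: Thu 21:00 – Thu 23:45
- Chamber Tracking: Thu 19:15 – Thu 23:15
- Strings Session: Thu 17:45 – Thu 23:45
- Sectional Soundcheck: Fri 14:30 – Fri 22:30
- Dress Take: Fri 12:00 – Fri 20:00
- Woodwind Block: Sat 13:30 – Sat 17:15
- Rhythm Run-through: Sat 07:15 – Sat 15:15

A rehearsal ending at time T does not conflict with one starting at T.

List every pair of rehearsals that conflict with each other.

Sorted by start: Dress Tracking, Strings Session, Chamber Tracking, Woodwind Tracking, Dress Take, Sectional Soundcheck, Rhythm Run-through, Woodwind Block.
Strings Session starts exactly when Dress Tracking ends (back-to-back, no overlap); Dress Tracking is clear from here.
Chamber Tracking starts before Strings Session ends → Strings Session and Chamber Tracking overlap.
Woodwind Tracking starts before Strings Session ends → Strings Session and Woodwind Tracking overlap.
Dress Take starts after Strings Session ends; Strings Session is clear from here.
Woodwind Tracking starts before Chamber Tracking ends → Chamber Tracking and Woodwind Tracking overlap.
Dress Take starts after Chamber Tracking ends; Chamber Tracking is clear from here.
Dress Take starts after Woodwind Tracking ends; Woodwind Tracking is clear from here.
Sectional Soundcheck starts before Dress Take ends → Dress Take and Sectional Soundcheck overlap.
Rhythm Run-through starts after Dress Take ends; Dress Take is clear from here.
Rhythm Run-through starts after Sectional Soundcheck ends; Sectional Soundcheck is clear from here.
Woodwind Block starts before Rhythm Run-through ends → Rhythm Run-through and Woodwind Block overlap.

Chamber Tracking & Strings Session, Chamber Tracking & Woodwind Tracking, Dress Take & Sectional Soundcheck, Rhythm Run-through & Woodwind Block, Strings Session & Woodwind Tracking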